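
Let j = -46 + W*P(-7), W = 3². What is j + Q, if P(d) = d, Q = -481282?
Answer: -481391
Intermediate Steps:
W = 9
j = -109 (j = -46 + 9*(-7) = -46 - 63 = -109)
j + Q = -109 - 481282 = -481391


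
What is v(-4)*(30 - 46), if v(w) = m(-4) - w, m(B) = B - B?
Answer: -64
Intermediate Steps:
m(B) = 0
v(w) = -w (v(w) = 0 - w = -w)
v(-4)*(30 - 46) = (-1*(-4))*(30 - 46) = 4*(-16) = -64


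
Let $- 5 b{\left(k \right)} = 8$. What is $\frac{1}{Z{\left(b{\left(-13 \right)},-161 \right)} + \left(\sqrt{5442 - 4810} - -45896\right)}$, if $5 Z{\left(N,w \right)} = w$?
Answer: $\frac{1146595}{52587187961} - \frac{50 \sqrt{158}}{52587187961} \approx 2.1792 \cdot 10^{-5}$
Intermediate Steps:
$b{\left(k \right)} = - \frac{8}{5}$ ($b{\left(k \right)} = \left(- \frac{1}{5}\right) 8 = - \frac{8}{5}$)
$Z{\left(N,w \right)} = \frac{w}{5}$
$\frac{1}{Z{\left(b{\left(-13 \right)},-161 \right)} + \left(\sqrt{5442 - 4810} - -45896\right)} = \frac{1}{\frac{1}{5} \left(-161\right) + \left(\sqrt{5442 - 4810} - -45896\right)} = \frac{1}{- \frac{161}{5} + \left(\sqrt{632} + 45896\right)} = \frac{1}{- \frac{161}{5} + \left(2 \sqrt{158} + 45896\right)} = \frac{1}{- \frac{161}{5} + \left(45896 + 2 \sqrt{158}\right)} = \frac{1}{\frac{229319}{5} + 2 \sqrt{158}}$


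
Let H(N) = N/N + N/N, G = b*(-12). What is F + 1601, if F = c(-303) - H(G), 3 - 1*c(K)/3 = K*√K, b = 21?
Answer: 1608 + 909*I*√303 ≈ 1608.0 + 15823.0*I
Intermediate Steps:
c(K) = 9 - 3*K^(3/2) (c(K) = 9 - 3*K*√K = 9 - 3*K^(3/2))
G = -252 (G = 21*(-12) = -252)
H(N) = 2 (H(N) = 1 + 1 = 2)
F = 7 + 909*I*√303 (F = (9 - (-909)*I*√303) - 1*2 = (9 - (-909)*I*√303) - 2 = (9 + 909*I*√303) - 2 = 7 + 909*I*√303 ≈ 7.0 + 15823.0*I)
F + 1601 = (7 + 909*I*√303) + 1601 = 1608 + 909*I*√303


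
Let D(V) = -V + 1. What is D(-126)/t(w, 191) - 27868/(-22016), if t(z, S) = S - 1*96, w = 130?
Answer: 1360873/522880 ≈ 2.6026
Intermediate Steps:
D(V) = 1 - V
t(z, S) = -96 + S (t(z, S) = S - 96 = -96 + S)
D(-126)/t(w, 191) - 27868/(-22016) = (1 - 1*(-126))/(-96 + 191) - 27868/(-22016) = (1 + 126)/95 - 27868*(-1/22016) = 127*(1/95) + 6967/5504 = 127/95 + 6967/5504 = 1360873/522880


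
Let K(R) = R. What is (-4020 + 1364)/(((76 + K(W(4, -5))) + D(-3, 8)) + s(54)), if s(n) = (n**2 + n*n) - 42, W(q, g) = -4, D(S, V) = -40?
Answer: -1328/2911 ≈ -0.45620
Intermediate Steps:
s(n) = -42 + 2*n**2 (s(n) = (n**2 + n**2) - 42 = 2*n**2 - 42 = -42 + 2*n**2)
(-4020 + 1364)/(((76 + K(W(4, -5))) + D(-3, 8)) + s(54)) = (-4020 + 1364)/(((76 - 4) - 40) + (-42 + 2*54**2)) = -2656/((72 - 40) + (-42 + 2*2916)) = -2656/(32 + (-42 + 5832)) = -2656/(32 + 5790) = -2656/5822 = -2656*1/5822 = -1328/2911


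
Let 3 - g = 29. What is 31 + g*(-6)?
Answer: 187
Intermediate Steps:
g = -26 (g = 3 - 1*29 = 3 - 29 = -26)
31 + g*(-6) = 31 - 26*(-6) = 31 + 156 = 187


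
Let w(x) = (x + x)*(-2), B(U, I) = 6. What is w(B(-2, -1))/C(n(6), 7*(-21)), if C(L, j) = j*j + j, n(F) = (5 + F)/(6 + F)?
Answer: -4/3577 ≈ -0.0011183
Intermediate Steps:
n(F) = (5 + F)/(6 + F)
C(L, j) = j + j**2 (C(L, j) = j**2 + j = j + j**2)
w(x) = -4*x (w(x) = (2*x)*(-2) = -4*x)
w(B(-2, -1))/C(n(6), 7*(-21)) = (-4*6)/(((7*(-21))*(1 + 7*(-21)))) = -24*(-1/(147*(1 - 147))) = -24/((-147*(-146))) = -24/21462 = -24*1/21462 = -4/3577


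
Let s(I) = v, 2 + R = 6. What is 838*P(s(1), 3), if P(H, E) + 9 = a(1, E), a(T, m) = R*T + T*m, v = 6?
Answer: -1676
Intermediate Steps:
R = 4 (R = -2 + 6 = 4)
s(I) = 6
a(T, m) = 4*T + T*m
P(H, E) = -5 + E (P(H, E) = -9 + 1*(4 + E) = -9 + (4 + E) = -5 + E)
838*P(s(1), 3) = 838*(-5 + 3) = 838*(-2) = -1676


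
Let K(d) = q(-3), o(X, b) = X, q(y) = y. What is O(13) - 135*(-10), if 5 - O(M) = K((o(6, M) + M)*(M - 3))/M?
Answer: 17618/13 ≈ 1355.2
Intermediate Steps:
K(d) = -3
O(M) = 5 + 3/M (O(M) = 5 - (-3)/M = 5 + 3/M)
O(13) - 135*(-10) = (5 + 3/13) - 135*(-10) = (5 + 3*(1/13)) + 1350 = (5 + 3/13) + 1350 = 68/13 + 1350 = 17618/13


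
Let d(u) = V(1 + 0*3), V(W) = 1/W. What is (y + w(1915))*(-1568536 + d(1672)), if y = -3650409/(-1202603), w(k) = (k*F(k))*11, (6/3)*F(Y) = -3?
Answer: 119194850252391345/2405206 ≈ 4.9557e+10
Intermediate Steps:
F(Y) = -3/2 (F(Y) = (1/2)*(-3) = -3/2)
w(k) = -33*k/2 (w(k) = (k*(-3/2))*11 = -3*k/2*11 = -33*k/2)
d(u) = 1 (d(u) = 1/(1 + 0*3) = 1/(1 + 0) = 1/1 = 1)
y = 3650409/1202603 (y = -3650409*(-1/1202603) = 3650409/1202603 ≈ 3.0354)
(y + w(1915))*(-1568536 + d(1672)) = (3650409/1202603 - 33/2*1915)*(-1568536 + 1) = (3650409/1202603 - 63195/2)*(-1568535) = -75991195767/2405206*(-1568535) = 119194850252391345/2405206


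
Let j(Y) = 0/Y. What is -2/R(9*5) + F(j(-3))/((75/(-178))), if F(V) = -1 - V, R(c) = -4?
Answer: 431/150 ≈ 2.8733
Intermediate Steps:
j(Y) = 0
-2/R(9*5) + F(j(-3))/((75/(-178))) = -2/(-4) + (-1 - 1*0)/((75/(-178))) = -2*(-¼) + (-1 + 0)/((75*(-1/178))) = ½ - 1/(-75/178) = ½ - 1*(-178/75) = ½ + 178/75 = 431/150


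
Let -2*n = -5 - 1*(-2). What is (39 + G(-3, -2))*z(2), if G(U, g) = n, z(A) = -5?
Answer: -405/2 ≈ -202.50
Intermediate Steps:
n = 3/2 (n = -(-5 - 1*(-2))/2 = -(-5 + 2)/2 = -1/2*(-3) = 3/2 ≈ 1.5000)
G(U, g) = 3/2
(39 + G(-3, -2))*z(2) = (39 + 3/2)*(-5) = (81/2)*(-5) = -405/2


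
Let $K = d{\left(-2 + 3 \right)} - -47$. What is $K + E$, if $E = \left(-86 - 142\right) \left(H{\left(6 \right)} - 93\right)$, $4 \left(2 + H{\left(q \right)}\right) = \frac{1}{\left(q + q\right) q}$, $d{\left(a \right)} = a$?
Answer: $\frac{520973}{24} \approx 21707.0$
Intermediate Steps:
$H{\left(q \right)} = -2 + \frac{1}{8 q^{2}}$ ($H{\left(q \right)} = -2 + \frac{1}{4 \left(q + q\right) q} = -2 + \frac{1}{4 \cdot 2 q q} = -2 + \frac{1}{4 \cdot 2 q^{2}} = -2 + \frac{\frac{1}{2} \frac{1}{q^{2}}}{4} = -2 + \frac{1}{8 q^{2}}$)
$K = 48$ ($K = \left(-2 + 3\right) - -47 = 1 + 47 = 48$)
$E = \frac{519821}{24}$ ($E = \left(-86 - 142\right) \left(\left(-2 + \frac{1}{8 \cdot 36}\right) - 93\right) = - 228 \left(\left(-2 + \frac{1}{8} \cdot \frac{1}{36}\right) - 93\right) = - 228 \left(\left(-2 + \frac{1}{288}\right) - 93\right) = - 228 \left(- \frac{575}{288} - 93\right) = \left(-228\right) \left(- \frac{27359}{288}\right) = \frac{519821}{24} \approx 21659.0$)
$K + E = 48 + \frac{519821}{24} = \frac{520973}{24}$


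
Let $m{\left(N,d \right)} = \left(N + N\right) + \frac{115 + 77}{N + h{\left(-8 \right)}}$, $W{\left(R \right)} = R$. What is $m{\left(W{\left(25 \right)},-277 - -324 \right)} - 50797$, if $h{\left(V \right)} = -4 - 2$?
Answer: $- \frac{964001}{19} \approx -50737.0$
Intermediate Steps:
$h{\left(V \right)} = -6$
$m{\left(N,d \right)} = 2 N + \frac{192}{-6 + N}$ ($m{\left(N,d \right)} = \left(N + N\right) + \frac{115 + 77}{N - 6} = 2 N + \frac{192}{-6 + N}$)
$m{\left(W{\left(25 \right)},-277 - -324 \right)} - 50797 = \frac{2 \left(96 + 25^{2} - 150\right)}{-6 + 25} - 50797 = \frac{2 \left(96 + 625 - 150\right)}{19} - 50797 = 2 \cdot \frac{1}{19} \cdot 571 - 50797 = \frac{1142}{19} - 50797 = - \frac{964001}{19}$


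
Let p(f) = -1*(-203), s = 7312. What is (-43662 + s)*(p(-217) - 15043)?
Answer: 539434000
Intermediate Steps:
p(f) = 203
(-43662 + s)*(p(-217) - 15043) = (-43662 + 7312)*(203 - 15043) = -36350*(-14840) = 539434000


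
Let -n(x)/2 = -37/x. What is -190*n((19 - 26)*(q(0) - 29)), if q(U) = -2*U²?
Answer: -14060/203 ≈ -69.261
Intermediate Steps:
n(x) = 74/x (n(x) = -(-74)/x = 74/x)
-190*n((19 - 26)*(q(0) - 29)) = -14060/((19 - 26)*(-2*0² - 29)) = -14060/((-7*(-2*0 - 29))) = -14060/((-7*(0 - 29))) = -14060/((-7*(-29))) = -14060/203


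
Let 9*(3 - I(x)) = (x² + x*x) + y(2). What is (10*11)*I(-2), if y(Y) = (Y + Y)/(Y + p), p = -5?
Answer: 6710/27 ≈ 248.52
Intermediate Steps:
y(Y) = 2*Y/(-5 + Y) (y(Y) = (Y + Y)/(Y - 5) = (2*Y)/(-5 + Y) = 2*Y/(-5 + Y))
I(x) = 85/27 - 2*x²/9 (I(x) = 3 - ((x² + x*x) + 2*2/(-5 + 2))/9 = 3 - ((x² + x²) + 2*2/(-3))/9 = 3 - (2*x² + 2*2*(-⅓))/9 = 3 - (2*x² - 4/3)/9 = 3 - (-4/3 + 2*x²)/9 = 3 + (4/27 - 2*x²/9) = 85/27 - 2*x²/9)
(10*11)*I(-2) = (10*11)*(85/27 - 2/9*(-2)²) = 110*(85/27 - 2/9*4) = 110*(85/27 - 8/9) = 110*(61/27) = 6710/27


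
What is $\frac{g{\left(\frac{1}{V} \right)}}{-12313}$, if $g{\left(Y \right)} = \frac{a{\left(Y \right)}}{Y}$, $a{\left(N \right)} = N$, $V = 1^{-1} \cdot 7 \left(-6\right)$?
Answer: $- \frac{1}{12313} \approx -8.1215 \cdot 10^{-5}$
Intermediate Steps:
$V = -42$ ($V = 1 \cdot 7 \left(-6\right) = 7 \left(-6\right) = -42$)
$g{\left(Y \right)} = 1$ ($g{\left(Y \right)} = \frac{Y}{Y} = 1$)
$\frac{g{\left(\frac{1}{V} \right)}}{-12313} = 1 \frac{1}{-12313} = 1 \left(- \frac{1}{12313}\right) = - \frac{1}{12313}$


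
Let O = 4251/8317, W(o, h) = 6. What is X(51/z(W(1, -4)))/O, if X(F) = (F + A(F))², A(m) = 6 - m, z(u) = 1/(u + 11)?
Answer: 99804/1417 ≈ 70.433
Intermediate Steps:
z(u) = 1/(11 + u)
O = 4251/8317 (O = 4251*(1/8317) = 4251/8317 ≈ 0.51112)
X(F) = 36 (X(F) = (F + (6 - F))² = 6² = 36)
X(51/z(W(1, -4)))/O = 36/(4251/8317) = 36*(8317/4251) = 99804/1417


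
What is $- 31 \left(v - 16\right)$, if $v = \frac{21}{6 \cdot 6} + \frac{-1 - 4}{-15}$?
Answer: $\frac{5611}{12} \approx 467.58$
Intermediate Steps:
$v = \frac{11}{12}$ ($v = \frac{21}{36} - - \frac{1}{3} = 21 \cdot \frac{1}{36} + \frac{1}{3} = \frac{7}{12} + \frac{1}{3} = \frac{11}{12} \approx 0.91667$)
$- 31 \left(v - 16\right) = - 31 \left(\frac{11}{12} - 16\right) = \left(-31\right) \left(- \frac{181}{12}\right) = \frac{5611}{12}$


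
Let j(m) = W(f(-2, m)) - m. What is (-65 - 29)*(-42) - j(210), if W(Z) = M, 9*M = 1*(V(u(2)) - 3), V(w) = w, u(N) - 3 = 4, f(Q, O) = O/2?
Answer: 37418/9 ≈ 4157.6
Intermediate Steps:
f(Q, O) = O/2 (f(Q, O) = O*(½) = O/2)
u(N) = 7 (u(N) = 3 + 4 = 7)
M = 4/9 (M = (1*(7 - 3))/9 = (1*4)/9 = (⅑)*4 = 4/9 ≈ 0.44444)
W(Z) = 4/9
j(m) = 4/9 - m
(-65 - 29)*(-42) - j(210) = (-65 - 29)*(-42) - (4/9 - 1*210) = -94*(-42) - (4/9 - 210) = 3948 - 1*(-1886/9) = 3948 + 1886/9 = 37418/9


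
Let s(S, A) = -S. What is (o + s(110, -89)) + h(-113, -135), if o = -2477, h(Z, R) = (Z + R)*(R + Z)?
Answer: 58917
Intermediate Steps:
h(Z, R) = (R + Z)² (h(Z, R) = (R + Z)*(R + Z) = (R + Z)²)
(o + s(110, -89)) + h(-113, -135) = (-2477 - 1*110) + (-135 - 113)² = (-2477 - 110) + (-248)² = -2587 + 61504 = 58917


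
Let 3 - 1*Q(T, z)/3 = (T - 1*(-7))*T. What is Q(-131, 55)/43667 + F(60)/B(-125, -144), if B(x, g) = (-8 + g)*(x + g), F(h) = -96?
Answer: -249547257/223182037 ≈ -1.1181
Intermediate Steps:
Q(T, z) = 9 - 3*T*(7 + T) (Q(T, z) = 9 - 3*(T - 1*(-7))*T = 9 - 3*(T + 7)*T = 9 - 3*(7 + T)*T = 9 - 3*T*(7 + T))
B(x, g) = (-8 + g)*(g + x)
Q(-131, 55)/43667 + F(60)/B(-125, -144) = (9 - 21*(-131) - 3*(-131)**2)/43667 - 96/((-144)**2 - 8*(-144) - 8*(-125) - 144*(-125)) = (9 + 2751 - 3*17161)*(1/43667) - 96/(20736 + 1152 + 1000 + 18000) = (9 + 2751 - 51483)*(1/43667) - 96/40888 = -48723*1/43667 - 96*1/40888 = -48723/43667 - 12/5111 = -249547257/223182037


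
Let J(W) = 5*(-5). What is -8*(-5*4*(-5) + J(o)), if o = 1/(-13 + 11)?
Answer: -600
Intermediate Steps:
o = -½ (o = 1/(-2) = -½ ≈ -0.50000)
J(W) = -25
-8*(-5*4*(-5) + J(o)) = -8*(-5*4*(-5) - 25) = -8*(-20*(-5) - 25) = -8*(100 - 25) = -8*75 = -600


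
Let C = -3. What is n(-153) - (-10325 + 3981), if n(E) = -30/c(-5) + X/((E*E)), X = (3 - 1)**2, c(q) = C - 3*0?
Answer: 148740790/23409 ≈ 6354.0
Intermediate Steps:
c(q) = -3 (c(q) = -3 - 3*0 = -3 + 0 = -3)
X = 4 (X = 2**2 = 4)
n(E) = 10 + 4/E**2 (n(E) = -30/(-3) + 4/((E*E)) = -30*(-1/3) + 4/(E**2) = 10 + 4/E**2)
n(-153) - (-10325 + 3981) = (10 + 4/(-153)**2) - (-10325 + 3981) = (10 + 4*(1/23409)) - 1*(-6344) = (10 + 4/23409) + 6344 = 234094/23409 + 6344 = 148740790/23409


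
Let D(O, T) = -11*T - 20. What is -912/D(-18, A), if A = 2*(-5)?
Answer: -152/15 ≈ -10.133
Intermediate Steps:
A = -10
D(O, T) = -20 - 11*T
-912/D(-18, A) = -912/(-20 - 11*(-10)) = -912/(-20 + 110) = -912/90 = -912*1/90 = -152/15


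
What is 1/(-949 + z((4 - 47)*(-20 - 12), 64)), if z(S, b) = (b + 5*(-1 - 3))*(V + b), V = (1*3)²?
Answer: 1/2263 ≈ 0.00044189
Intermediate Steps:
V = 9 (V = 3² = 9)
z(S, b) = (-20 + b)*(9 + b) (z(S, b) = (b + 5*(-1 - 3))*(9 + b) = (b + 5*(-4))*(9 + b) = (b - 20)*(9 + b) = (-20 + b)*(9 + b))
1/(-949 + z((4 - 47)*(-20 - 12), 64)) = 1/(-949 + (-180 + 64² - 11*64)) = 1/(-949 + (-180 + 4096 - 704)) = 1/(-949 + 3212) = 1/2263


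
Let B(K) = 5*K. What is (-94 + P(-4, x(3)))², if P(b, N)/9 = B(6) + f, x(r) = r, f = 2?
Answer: 37636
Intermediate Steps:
P(b, N) = 288 (P(b, N) = 9*(5*6 + 2) = 9*(30 + 2) = 9*32 = 288)
(-94 + P(-4, x(3)))² = (-94 + 288)² = 194² = 37636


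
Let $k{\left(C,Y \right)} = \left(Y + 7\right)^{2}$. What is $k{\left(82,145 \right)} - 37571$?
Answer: $-14467$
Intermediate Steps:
$k{\left(C,Y \right)} = \left(7 + Y\right)^{2}$
$k{\left(82,145 \right)} - 37571 = \left(7 + 145\right)^{2} - 37571 = 152^{2} - 37571 = 23104 - 37571 = -14467$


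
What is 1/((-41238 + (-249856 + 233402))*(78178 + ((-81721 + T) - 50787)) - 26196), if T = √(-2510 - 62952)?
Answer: I/(4*(14423*√65462 + 783595041*I)) ≈ 3.1904e-10 + 1.5024e-12*I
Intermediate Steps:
T = I*√65462 (T = √(-65462) = I*√65462 ≈ 255.86*I)
1/((-41238 + (-249856 + 233402))*(78178 + ((-81721 + T) - 50787)) - 26196) = 1/((-41238 + (-249856 + 233402))*(78178 + ((-81721 + I*√65462) - 50787)) - 26196) = 1/((-41238 - 16454)*(78178 + (-132508 + I*√65462)) - 26196) = 1/(-57692*(-54330 + I*√65462) - 26196) = 1/((3134406360 - 57692*I*√65462) - 26196) = 1/(3134380164 - 57692*I*√65462)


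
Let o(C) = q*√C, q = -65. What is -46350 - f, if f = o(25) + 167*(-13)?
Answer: -43854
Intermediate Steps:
o(C) = -65*√C
f = -2496 (f = -65*√25 + 167*(-13) = -65*5 - 2171 = -325 - 2171 = -2496)
-46350 - f = -46350 - 1*(-2496) = -46350 + 2496 = -43854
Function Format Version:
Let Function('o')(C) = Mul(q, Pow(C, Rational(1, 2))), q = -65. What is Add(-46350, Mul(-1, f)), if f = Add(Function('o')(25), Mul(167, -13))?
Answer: -43854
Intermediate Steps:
Function('o')(C) = Mul(-65, Pow(C, Rational(1, 2)))
f = -2496 (f = Add(Mul(-65, Pow(25, Rational(1, 2))), Mul(167, -13)) = Add(Mul(-65, 5), -2171) = Add(-325, -2171) = -2496)
Add(-46350, Mul(-1, f)) = Add(-46350, Mul(-1, -2496)) = Add(-46350, 2496) = -43854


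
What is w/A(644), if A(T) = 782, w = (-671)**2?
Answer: 450241/782 ≈ 575.76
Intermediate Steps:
w = 450241
w/A(644) = 450241/782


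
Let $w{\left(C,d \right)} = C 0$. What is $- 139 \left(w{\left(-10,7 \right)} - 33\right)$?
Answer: $4587$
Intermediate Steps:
$w{\left(C,d \right)} = 0$
$- 139 \left(w{\left(-10,7 \right)} - 33\right) = - 139 \left(0 - 33\right) = \left(-139\right) \left(-33\right) = 4587$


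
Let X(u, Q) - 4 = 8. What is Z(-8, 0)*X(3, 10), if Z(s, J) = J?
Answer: 0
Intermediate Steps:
X(u, Q) = 12 (X(u, Q) = 4 + 8 = 12)
Z(-8, 0)*X(3, 10) = 0*12 = 0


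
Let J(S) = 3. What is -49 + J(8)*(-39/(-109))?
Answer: -5224/109 ≈ -47.927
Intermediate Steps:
-49 + J(8)*(-39/(-109)) = -49 + 3*(-39/(-109)) = -49 + 3*(-39*(-1/109)) = -49 + 3*(39/109) = -49 + 117/109 = -5224/109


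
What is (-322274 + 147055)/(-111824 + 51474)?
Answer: 10307/3550 ≈ 2.9034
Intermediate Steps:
(-322274 + 147055)/(-111824 + 51474) = -175219/(-60350) = -175219*(-1/60350) = 10307/3550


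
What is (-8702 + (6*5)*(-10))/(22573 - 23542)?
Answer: 9002/969 ≈ 9.2900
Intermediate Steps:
(-8702 + (6*5)*(-10))/(22573 - 23542) = (-8702 + 30*(-10))/(-969) = (-8702 - 300)*(-1/969) = -9002*(-1/969) = 9002/969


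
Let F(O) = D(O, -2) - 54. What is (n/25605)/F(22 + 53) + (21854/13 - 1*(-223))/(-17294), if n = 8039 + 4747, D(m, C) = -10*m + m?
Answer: -154971728659/1398845856330 ≈ -0.11079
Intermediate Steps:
D(m, C) = -9*m
n = 12786
F(O) = -54 - 9*O (F(O) = -9*O - 54 = -54 - 9*O)
(n/25605)/F(22 + 53) + (21854/13 - 1*(-223))/(-17294) = (12786/25605)/(-54 - 9*(22 + 53)) + (21854/13 - 1*(-223))/(-17294) = (12786*(1/25605))/(-54 - 9*75) + (21854*(1/13) + 223)*(-1/17294) = 4262/(8535*(-54 - 675)) + (21854/13 + 223)*(-1/17294) = (4262/8535)/(-729) + (24753/13)*(-1/17294) = (4262/8535)*(-1/729) - 24753/224822 = -4262/6222015 - 24753/224822 = -154971728659/1398845856330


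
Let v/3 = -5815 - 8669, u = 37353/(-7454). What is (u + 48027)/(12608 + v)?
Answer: -357955905/229911176 ≈ -1.5569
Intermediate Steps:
u = -37353/7454 (u = 37353*(-1/7454) = -37353/7454 ≈ -5.0111)
v = -43452 (v = 3*(-5815 - 8669) = 3*(-14484) = -43452)
(u + 48027)/(12608 + v) = (-37353/7454 + 48027)/(12608 - 43452) = (357955905/7454)/(-30844) = (357955905/7454)*(-1/30844) = -357955905/229911176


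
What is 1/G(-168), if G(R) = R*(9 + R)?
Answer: 1/26712 ≈ 3.7436e-5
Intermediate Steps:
1/G(-168) = 1/(-168*(9 - 168)) = 1/(-168*(-159)) = 1/26712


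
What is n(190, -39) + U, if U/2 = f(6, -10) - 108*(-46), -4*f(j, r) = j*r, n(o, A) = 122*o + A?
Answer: 33107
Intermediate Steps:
n(o, A) = A + 122*o
f(j, r) = -j*r/4
U = 9966 (U = 2*(-¼*6*(-10) - 108*(-46)) = 2*(15 + 4968) = 2*4983 = 9966)
n(190, -39) + U = (-39 + 122*190) + 9966 = (-39 + 23180) + 9966 = 23141 + 9966 = 33107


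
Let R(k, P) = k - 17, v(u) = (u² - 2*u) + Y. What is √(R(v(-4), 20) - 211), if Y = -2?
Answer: I*√206 ≈ 14.353*I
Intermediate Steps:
v(u) = -2 + u² - 2*u (v(u) = (u² - 2*u) - 2 = -2 + u² - 2*u)
R(k, P) = -17 + k
√(R(v(-4), 20) - 211) = √((-17 + (-2 + (-4)² - 2*(-4))) - 211) = √((-17 + (-2 + 16 + 8)) - 211) = √((-17 + 22) - 211) = √(5 - 211) = √(-206) = I*√206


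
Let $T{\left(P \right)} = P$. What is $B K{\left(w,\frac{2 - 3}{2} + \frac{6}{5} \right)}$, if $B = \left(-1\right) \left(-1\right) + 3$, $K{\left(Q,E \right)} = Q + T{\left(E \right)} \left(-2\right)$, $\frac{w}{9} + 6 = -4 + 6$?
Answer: $- \frac{748}{5} \approx -149.6$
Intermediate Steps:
$w = -36$ ($w = -54 + 9 \left(-4 + 6\right) = -54 + 9 \cdot 2 = -54 + 18 = -36$)
$K{\left(Q,E \right)} = Q - 2 E$ ($K{\left(Q,E \right)} = Q + E \left(-2\right) = Q - 2 E$)
$B = 4$ ($B = 1 + 3 = 4$)
$B K{\left(w,\frac{2 - 3}{2} + \frac{6}{5} \right)} = 4 \left(-36 - 2 \left(\frac{2 - 3}{2} + \frac{6}{5}\right)\right) = 4 \left(-36 - 2 \left(\left(2 - 3\right) \frac{1}{2} + 6 \cdot \frac{1}{5}\right)\right) = 4 \left(-36 - 2 \left(\left(-1\right) \frac{1}{2} + \frac{6}{5}\right)\right) = 4 \left(-36 - 2 \left(- \frac{1}{2} + \frac{6}{5}\right)\right) = 4 \left(-36 - \frac{7}{5}\right) = 4 \left(- \frac{187}{5}\right) = - \frac{748}{5}$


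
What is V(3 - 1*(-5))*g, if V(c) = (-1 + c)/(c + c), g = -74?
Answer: -259/8 ≈ -32.375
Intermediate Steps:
V(c) = (-1 + c)/(2*c) (V(c) = (-1 + c)/((2*c)) = (-1 + c)*(1/(2*c)) = (-1 + c)/(2*c))
V(3 - 1*(-5))*g = ((-1 + (3 - 1*(-5)))/(2*(3 - 1*(-5))))*(-74) = ((-1 + (3 + 5))/(2*(3 + 5)))*(-74) = ((1/2)*(-1 + 8)/8)*(-74) = ((1/2)*(1/8)*7)*(-74) = (7/16)*(-74) = -259/8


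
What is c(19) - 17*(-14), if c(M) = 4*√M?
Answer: 238 + 4*√19 ≈ 255.44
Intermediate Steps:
c(19) - 17*(-14) = 4*√19 - 17*(-14) = 4*√19 - 1*(-238) = 4*√19 + 238 = 238 + 4*√19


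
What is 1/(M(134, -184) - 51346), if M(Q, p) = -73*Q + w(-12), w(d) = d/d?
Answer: -1/61127 ≈ -1.6359e-5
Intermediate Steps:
w(d) = 1
M(Q, p) = 1 - 73*Q (M(Q, p) = -73*Q + 1 = 1 - 73*Q)
1/(M(134, -184) - 51346) = 1/((1 - 73*134) - 51346) = 1/((1 - 9782) - 51346) = 1/(-9781 - 51346) = 1/(-61127) = -1/61127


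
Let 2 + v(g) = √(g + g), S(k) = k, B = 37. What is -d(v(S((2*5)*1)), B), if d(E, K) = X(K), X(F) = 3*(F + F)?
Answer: -222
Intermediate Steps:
X(F) = 6*F (X(F) = 3*(2*F) = 6*F)
v(g) = -2 + √2*√g (v(g) = -2 + √(g + g) = -2 + √(2*g) = -2 + √2*√g)
d(E, K) = 6*K
-d(v(S((2*5)*1)), B) = -6*37 = -1*222 = -222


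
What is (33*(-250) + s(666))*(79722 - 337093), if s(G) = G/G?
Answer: 2123053379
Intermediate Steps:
s(G) = 1
(33*(-250) + s(666))*(79722 - 337093) = (33*(-250) + 1)*(79722 - 337093) = (-8250 + 1)*(-257371) = -8249*(-257371) = 2123053379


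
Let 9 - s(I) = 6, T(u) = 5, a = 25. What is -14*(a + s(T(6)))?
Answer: -392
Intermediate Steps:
s(I) = 3 (s(I) = 9 - 1*6 = 9 - 6 = 3)
-14*(a + s(T(6))) = -14*(25 + 3) = -14*28 = -392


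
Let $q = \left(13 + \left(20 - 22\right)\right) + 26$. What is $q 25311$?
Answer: $936507$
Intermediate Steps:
$q = 37$ ($q = \left(13 + \left(20 - 22\right)\right) + 26 = \left(13 - 2\right) + 26 = 11 + 26 = 37$)
$q 25311 = 37 \cdot 25311 = 936507$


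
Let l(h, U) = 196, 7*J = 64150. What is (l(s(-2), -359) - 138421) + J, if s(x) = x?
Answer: -903425/7 ≈ -1.2906e+5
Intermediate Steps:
J = 64150/7 (J = (1/7)*64150 = 64150/7 ≈ 9164.3)
(l(s(-2), -359) - 138421) + J = (196 - 138421) + 64150/7 = -138225 + 64150/7 = -903425/7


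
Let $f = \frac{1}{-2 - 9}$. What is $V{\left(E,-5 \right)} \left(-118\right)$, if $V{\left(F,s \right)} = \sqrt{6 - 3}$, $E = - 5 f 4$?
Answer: $- 118 \sqrt{3} \approx -204.38$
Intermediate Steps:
$f = - \frac{1}{11}$ ($f = \frac{1}{-2 - 9} = \frac{1}{-11} = - \frac{1}{11} \approx -0.090909$)
$E = \frac{20}{11}$ ($E = \left(-5\right) \left(- \frac{1}{11}\right) 4 = \frac{5}{11} \cdot 4 = \frac{20}{11} \approx 1.8182$)
$V{\left(F,s \right)} = \sqrt{3}$
$V{\left(E,-5 \right)} \left(-118\right) = \sqrt{3} \left(-118\right) = - 118 \sqrt{3}$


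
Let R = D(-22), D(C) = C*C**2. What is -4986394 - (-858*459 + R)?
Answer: -4581924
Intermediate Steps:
D(C) = C**3
R = -10648 (R = (-22)**3 = -10648)
-4986394 - (-858*459 + R) = -4986394 - (-858*459 - 10648) = -4986394 - (-393822 - 10648) = -4986394 - 1*(-404470) = -4986394 + 404470 = -4581924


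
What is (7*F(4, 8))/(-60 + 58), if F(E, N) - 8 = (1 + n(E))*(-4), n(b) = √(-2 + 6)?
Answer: 14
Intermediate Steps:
n(b) = 2 (n(b) = √4 = 2)
F(E, N) = -4 (F(E, N) = 8 + (1 + 2)*(-4) = 8 + 3*(-4) = 8 - 12 = -4)
(7*F(4, 8))/(-60 + 58) = (7*(-4))/(-60 + 58) = -28/(-2) = -28*(-½) = 14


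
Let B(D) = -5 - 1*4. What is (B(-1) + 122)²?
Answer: 12769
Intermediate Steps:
B(D) = -9 (B(D) = -5 - 4 = -9)
(B(-1) + 122)² = (-9 + 122)² = 113² = 12769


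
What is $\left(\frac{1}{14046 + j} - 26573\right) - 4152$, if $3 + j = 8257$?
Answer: $- \frac{685167499}{22300} \approx -30725.0$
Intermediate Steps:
$j = 8254$ ($j = -3 + 8257 = 8254$)
$\left(\frac{1}{14046 + j} - 26573\right) - 4152 = \left(\frac{1}{14046 + 8254} - 26573\right) - 4152 = \left(\frac{1}{22300} - 26573\right) - 4152 = - \frac{592577899}{22300} - 4152 = - \frac{685167499}{22300}$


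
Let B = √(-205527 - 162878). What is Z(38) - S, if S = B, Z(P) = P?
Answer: 38 - I*√368405 ≈ 38.0 - 606.96*I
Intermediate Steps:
B = I*√368405 (B = √(-368405) = I*√368405 ≈ 606.96*I)
S = I*√368405 ≈ 606.96*I
Z(38) - S = 38 - I*√368405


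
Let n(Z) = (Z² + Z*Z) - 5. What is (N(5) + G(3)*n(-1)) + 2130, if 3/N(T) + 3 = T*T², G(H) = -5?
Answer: 261693/122 ≈ 2145.0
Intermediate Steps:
n(Z) = -5 + 2*Z² (n(Z) = (Z² + Z²) - 5 = 2*Z² - 5 = -5 + 2*Z²)
N(T) = 3/(-3 + T³) (N(T) = 3/(-3 + T*T²) = 3/(-3 + T³))
(N(5) + G(3)*n(-1)) + 2130 = (3/(-3 + 5³) - 5*(-5 + 2*(-1)²)) + 2130 = (3/(-3 + 125) - 5*(-5 + 2*1)) + 2130 = (3/122 - 5*(-5 + 2)) + 2130 = (3*(1/122) - 5*(-3)) + 2130 = (3/122 + 15) + 2130 = 1833/122 + 2130 = 261693/122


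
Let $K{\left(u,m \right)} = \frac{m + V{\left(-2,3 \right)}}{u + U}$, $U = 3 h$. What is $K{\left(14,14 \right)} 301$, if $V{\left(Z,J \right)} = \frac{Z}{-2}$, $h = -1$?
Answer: $\frac{4515}{11} \approx 410.45$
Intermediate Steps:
$V{\left(Z,J \right)} = - \frac{Z}{2}$ ($V{\left(Z,J \right)} = Z \left(- \frac{1}{2}\right) = - \frac{Z}{2}$)
$U = -3$ ($U = 3 \left(-1\right) = -3$)
$K{\left(u,m \right)} = \frac{1 + m}{-3 + u}$ ($K{\left(u,m \right)} = \frac{m - -1}{u - 3} = \frac{m + 1}{-3 + u} = \frac{1 + m}{-3 + u}$)
$K{\left(14,14 \right)} 301 = \frac{1 + 14}{-3 + 14} \cdot 301 = \frac{1}{11} \cdot 15 \cdot 301 = \frac{15}{11} \cdot 301 = \frac{4515}{11}$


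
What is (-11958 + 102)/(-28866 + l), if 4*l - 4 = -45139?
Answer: 15808/53533 ≈ 0.29529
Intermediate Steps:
l = -45135/4 (l = 1 + (1/4)*(-45139) = 1 - 45139/4 = -45135/4 ≈ -11284.)
(-11958 + 102)/(-28866 + l) = (-11958 + 102)/(-28866 - 45135/4) = -11856/(-160599/4) = -11856*(-4/160599) = 15808/53533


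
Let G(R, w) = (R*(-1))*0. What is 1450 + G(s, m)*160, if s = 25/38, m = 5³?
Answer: 1450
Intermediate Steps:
m = 125
s = 25/38 (s = 25*(1/38) = 25/38 ≈ 0.65790)
G(R, w) = 0 (G(R, w) = -R*0 = 0)
1450 + G(s, m)*160 = 1450 + 0*160 = 1450 + 0 = 1450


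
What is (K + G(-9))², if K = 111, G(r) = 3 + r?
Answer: 11025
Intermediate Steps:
(K + G(-9))² = (111 + (3 - 9))² = (111 - 6)² = 105² = 11025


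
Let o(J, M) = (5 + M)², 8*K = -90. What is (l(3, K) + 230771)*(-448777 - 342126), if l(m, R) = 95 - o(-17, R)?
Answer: -2920987477593/16 ≈ -1.8256e+11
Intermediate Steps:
K = -45/4 (K = (⅛)*(-90) = -45/4 ≈ -11.250)
l(m, R) = 95 - (5 + R)²
(l(3, K) + 230771)*(-448777 - 342126) = ((95 - (5 - 45/4)²) + 230771)*(-448777 - 342126) = ((95 - (-25/4)²) + 230771)*(-790903) = ((95 - 1*625/16) + 230771)*(-790903) = ((95 - 625/16) + 230771)*(-790903) = (895/16 + 230771)*(-790903) = (3693231/16)*(-790903) = -2920987477593/16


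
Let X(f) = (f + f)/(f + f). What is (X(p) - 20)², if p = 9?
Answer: 361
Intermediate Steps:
X(f) = 1 (X(f) = (2*f)/((2*f)) = (2*f)*(1/(2*f)) = 1)
(X(p) - 20)² = (1 - 20)² = (-19)² = 361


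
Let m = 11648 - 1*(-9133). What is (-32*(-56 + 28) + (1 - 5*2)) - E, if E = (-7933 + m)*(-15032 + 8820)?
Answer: 79812663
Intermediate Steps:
m = 20781 (m = 11648 + 9133 = 20781)
E = -79811776 (E = (-7933 + 20781)*(-15032 + 8820) = 12848*(-6212) = -79811776)
(-32*(-56 + 28) + (1 - 5*2)) - E = (-32*(-56 + 28) + (1 - 5*2)) - 1*(-79811776) = (-32*(-28) + (1 - 10)) + 79811776 = (896 - 9) + 79811776 = 887 + 79811776 = 79812663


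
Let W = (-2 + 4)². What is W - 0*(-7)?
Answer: 4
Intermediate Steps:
W = 4 (W = 2² = 4)
W - 0*(-7) = 4 - 0*(-7) = 4 - 37*0 = 4 + 0 = 4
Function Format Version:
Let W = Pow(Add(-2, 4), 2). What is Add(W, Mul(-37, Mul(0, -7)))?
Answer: 4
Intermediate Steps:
W = 4 (W = Pow(2, 2) = 4)
Add(W, Mul(-37, Mul(0, -7))) = Add(4, Mul(-37, Mul(0, -7))) = Add(4, Mul(-37, 0)) = Add(4, 0) = 4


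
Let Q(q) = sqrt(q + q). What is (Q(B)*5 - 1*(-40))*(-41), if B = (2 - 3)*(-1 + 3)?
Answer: -1640 - 410*I ≈ -1640.0 - 410.0*I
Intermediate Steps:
B = -2 (B = -1*2 = -2)
Q(q) = sqrt(2)*sqrt(q) (Q(q) = sqrt(2*q) = sqrt(2)*sqrt(q))
(Q(B)*5 - 1*(-40))*(-41) = ((sqrt(2)*sqrt(-2))*5 - 1*(-40))*(-41) = ((sqrt(2)*(I*sqrt(2)))*5 + 40)*(-41) = ((2*I)*5 + 40)*(-41) = (10*I + 40)*(-41) = (40 + 10*I)*(-41) = -1640 - 410*I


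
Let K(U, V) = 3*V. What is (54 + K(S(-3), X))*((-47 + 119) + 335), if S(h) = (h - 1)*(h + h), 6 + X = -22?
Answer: -12210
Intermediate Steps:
X = -28 (X = -6 - 22 = -28)
S(h) = 2*h*(-1 + h) (S(h) = (-1 + h)*(2*h) = 2*h*(-1 + h))
(54 + K(S(-3), X))*((-47 + 119) + 335) = (54 + 3*(-28))*((-47 + 119) + 335) = (54 - 84)*(72 + 335) = -30*407 = -12210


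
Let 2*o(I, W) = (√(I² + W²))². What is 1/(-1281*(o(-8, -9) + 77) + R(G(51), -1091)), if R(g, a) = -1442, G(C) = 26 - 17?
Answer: -2/385903 ≈ -5.1827e-6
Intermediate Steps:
G(C) = 9
o(I, W) = I²/2 + W²/2 (o(I, W) = (√(I² + W²))²/2 = (I² + W²)/2 = I²/2 + W²/2)
1/(-1281*(o(-8, -9) + 77) + R(G(51), -1091)) = 1/(-1281*(((½)*(-8)² + (½)*(-9)²) + 77) - 1442) = 1/(-1281*(((½)*64 + (½)*81) + 77) - 1442) = 1/(-1281*((32 + 81/2) + 77) - 1442) = 1/(-1281*(145/2 + 77) - 1442) = 1/(-1281*299/2 - 1442) = 1/(-383019/2 - 1442) = 1/(-385903/2) = -2/385903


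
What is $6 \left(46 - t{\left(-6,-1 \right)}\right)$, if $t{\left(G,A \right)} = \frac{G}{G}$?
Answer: $270$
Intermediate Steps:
$t{\left(G,A \right)} = 1$
$6 \left(46 - t{\left(-6,-1 \right)}\right) = 6 \left(46 - 1\right) = 6 \cdot 45 = 270$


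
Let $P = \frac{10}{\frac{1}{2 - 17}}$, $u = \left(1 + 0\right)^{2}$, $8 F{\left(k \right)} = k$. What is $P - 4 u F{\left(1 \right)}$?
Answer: $75$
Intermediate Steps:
$F{\left(k \right)} = \frac{k}{8}$
$u = 1$ ($u = 1^{2} = 1$)
$P = -150$ ($P = \frac{10}{\frac{1}{-15}} = \frac{10}{- \frac{1}{15}} = 10 \left(-15\right) = -150$)
$P - 4 u F{\left(1 \right)} = - 150 \left(-4\right) 1 \cdot \frac{1}{8} \cdot 1 = - 150 \left(\left(-4\right) \frac{1}{8}\right) = \left(-150\right) \left(- \frac{1}{2}\right) = 75$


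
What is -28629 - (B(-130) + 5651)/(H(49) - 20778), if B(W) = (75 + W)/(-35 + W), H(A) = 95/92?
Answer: -164169808879/5734443 ≈ -28629.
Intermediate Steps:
H(A) = 95/92 (H(A) = 95*(1/92) = 95/92)
B(W) = (75 + W)/(-35 + W)
-28629 - (B(-130) + 5651)/(H(49) - 20778) = -28629 - ((75 - 130)/(-35 - 130) + 5651)/(95/92 - 20778) = -28629 - (-55/(-165) + 5651)/(-1911481/92) = -28629 - (-1/165*(-55) + 5651)*(-92)/1911481 = -28629 - (⅓ + 5651)*(-92)/1911481 = -28629 - 16954*(-92)/(3*1911481) = -28629 - 1*(-1559768/5734443) = -28629 + 1559768/5734443 = -164169808879/5734443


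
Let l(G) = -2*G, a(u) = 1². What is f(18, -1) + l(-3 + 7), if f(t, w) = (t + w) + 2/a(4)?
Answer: 11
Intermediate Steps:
a(u) = 1
f(t, w) = 2 + t + w (f(t, w) = (t + w) + 2/1 = (t + w) + 2*1 = (t + w) + 2 = 2 + t + w)
f(18, -1) + l(-3 + 7) = (2 + 18 - 1) - 2*(-3 + 7) = 19 - 2*4 = 19 - 8 = 11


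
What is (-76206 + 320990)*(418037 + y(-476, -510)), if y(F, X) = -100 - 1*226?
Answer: 102248969424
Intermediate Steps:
y(F, X) = -326 (y(F, X) = -100 - 226 = -326)
(-76206 + 320990)*(418037 + y(-476, -510)) = (-76206 + 320990)*(418037 - 326) = 244784*417711 = 102248969424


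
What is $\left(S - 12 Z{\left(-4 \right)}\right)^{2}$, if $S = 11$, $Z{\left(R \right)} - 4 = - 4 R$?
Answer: $52441$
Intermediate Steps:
$Z{\left(R \right)} = 4 - 4 R$
$\left(S - 12 Z{\left(-4 \right)}\right)^{2} = \left(11 - 12 \left(4 - -16\right)\right)^{2} = \left(11 - 12 \left(4 + 16\right)\right)^{2} = \left(11 - 240\right)^{2} = \left(-229\right)^{2} = 52441$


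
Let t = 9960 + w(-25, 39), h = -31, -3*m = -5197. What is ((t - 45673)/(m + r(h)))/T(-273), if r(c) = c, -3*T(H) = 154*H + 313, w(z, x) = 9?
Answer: -40167/26623102 ≈ -0.0015087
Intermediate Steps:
m = 5197/3 (m = -⅓*(-5197) = 5197/3 ≈ 1732.3)
T(H) = -313/3 - 154*H/3 (T(H) = -(154*H + 313)/3 = -(313 + 154*H)/3 = -313/3 - 154*H/3)
t = 9969 (t = 9960 + 9 = 9969)
((t - 45673)/(m + r(h)))/T(-273) = ((9969 - 45673)/(5197/3 - 31))/(-313/3 - 154/3*(-273)) = (-35704/5104/3)/(-313/3 + 14014) = (-35704*3/5104)/(41729/3) = -13389/638*3/41729 = -40167/26623102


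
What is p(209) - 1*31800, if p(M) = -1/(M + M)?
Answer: -13292401/418 ≈ -31800.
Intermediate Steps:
p(M) = -1/(2*M)
p(209) - 1*31800 = -1/2/209 - 1*31800 = -1/2*1/209 - 31800 = -1/418 - 31800 = -13292401/418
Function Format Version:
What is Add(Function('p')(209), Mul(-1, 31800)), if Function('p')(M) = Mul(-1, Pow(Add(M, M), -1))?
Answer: Rational(-13292401, 418) ≈ -31800.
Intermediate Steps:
Function('p')(M) = Mul(Rational(-1, 2), Pow(M, -1)) (Function('p')(M) = Mul(-1, Pow(Mul(2, M), -1)) = Mul(-1, Mul(Rational(1, 2), Pow(M, -1))) = Mul(Rational(-1, 2), Pow(M, -1)))
Add(Function('p')(209), Mul(-1, 31800)) = Add(Mul(Rational(-1, 2), Pow(209, -1)), Mul(-1, 31800)) = Add(Mul(Rational(-1, 2), Rational(1, 209)), -31800) = Add(Rational(-1, 418), -31800) = Rational(-13292401, 418)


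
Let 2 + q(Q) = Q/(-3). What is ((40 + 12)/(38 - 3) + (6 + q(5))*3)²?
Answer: 88209/1225 ≈ 72.007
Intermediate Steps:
q(Q) = -2 - Q/3 (q(Q) = -2 + Q/(-3) = -2 + Q*(-⅓) = -2 - Q/3)
((40 + 12)/(38 - 3) + (6 + q(5))*3)² = ((40 + 12)/(38 - 3) + (6 + (-2 - ⅓*5))*3)² = (52/35 + (6 + (-2 - 5/3))*3)² = (52*(1/35) + (6 - 11/3)*3)² = (52/35 + (7/3)*3)² = (52/35 + 7)² = (297/35)² = 88209/1225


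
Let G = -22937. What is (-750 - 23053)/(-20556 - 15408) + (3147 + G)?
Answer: -711703757/35964 ≈ -19789.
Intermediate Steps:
(-750 - 23053)/(-20556 - 15408) + (3147 + G) = (-750 - 23053)/(-20556 - 15408) + (3147 - 22937) = -23803/(-35964) - 19790 = -23803*(-1/35964) - 19790 = 23803/35964 - 19790 = -711703757/35964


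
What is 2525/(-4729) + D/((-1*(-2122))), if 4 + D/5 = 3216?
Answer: 35294845/5017469 ≈ 7.0344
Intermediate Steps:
D = 16060 (D = -20 + 5*3216 = -20 + 16080 = 16060)
2525/(-4729) + D/((-1*(-2122))) = 2525/(-4729) + 16060/((-1*(-2122))) = 2525*(-1/4729) + 16060/2122 = -2525/4729 + 16060*(1/2122) = -2525/4729 + 8030/1061 = 35294845/5017469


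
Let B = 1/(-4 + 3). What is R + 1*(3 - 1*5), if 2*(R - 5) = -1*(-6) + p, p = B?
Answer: 11/2 ≈ 5.5000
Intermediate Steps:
B = -1 (B = 1/(-1) = -1)
p = -1
R = 15/2 (R = 5 + (-1*(-6) - 1)/2 = 5 + (6 - 1)/2 = 5 + (½)*5 = 5 + 5/2 = 15/2 ≈ 7.5000)
R + 1*(3 - 1*5) = 15/2 + 1*(3 - 1*5) = 15/2 + 1*(3 - 5) = 15/2 + 1*(-2) = 15/2 - 2 = 11/2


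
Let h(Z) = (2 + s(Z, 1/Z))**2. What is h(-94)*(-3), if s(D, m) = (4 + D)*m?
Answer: -57963/2209 ≈ -26.239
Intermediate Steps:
s(D, m) = m*(4 + D)
h(Z) = (2 + (4 + Z)/Z)**2
h(-94)*(-3) = ((4 + 3*(-94))**2/(-94)**2)*(-3) = ((4 - 282)**2/8836)*(-3) = ((1/8836)*(-278)**2)*(-3) = ((1/8836)*77284)*(-3) = (19321/2209)*(-3) = -57963/2209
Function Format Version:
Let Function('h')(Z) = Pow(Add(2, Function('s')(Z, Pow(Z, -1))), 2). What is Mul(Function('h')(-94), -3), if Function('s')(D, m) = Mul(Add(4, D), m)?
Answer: Rational(-57963, 2209) ≈ -26.239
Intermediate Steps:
Function('s')(D, m) = Mul(m, Add(4, D))
Function('h')(Z) = Pow(Add(2, Mul(Pow(Z, -1), Add(4, Z))), 2)
Mul(Function('h')(-94), -3) = Mul(Mul(Pow(-94, -2), Pow(Add(4, Mul(3, -94)), 2)), -3) = Mul(Mul(Rational(1, 8836), Pow(Add(4, -282), 2)), -3) = Mul(Mul(Rational(1, 8836), Pow(-278, 2)), -3) = Mul(Mul(Rational(1, 8836), 77284), -3) = Mul(Rational(19321, 2209), -3) = Rational(-57963, 2209)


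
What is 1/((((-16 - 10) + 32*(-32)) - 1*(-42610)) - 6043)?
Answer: 1/35517 ≈ 2.8156e-5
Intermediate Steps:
1/((((-16 - 10) + 32*(-32)) - 1*(-42610)) - 6043) = 1/(((-26 - 1024) + 42610) - 6043) = 1/((-1050 + 42610) - 6043) = 1/(41560 - 6043) = 1/35517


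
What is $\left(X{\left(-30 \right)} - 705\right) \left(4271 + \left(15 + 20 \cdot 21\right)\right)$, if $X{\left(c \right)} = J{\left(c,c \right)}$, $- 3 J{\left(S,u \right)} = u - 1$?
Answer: $- \frac{9807304}{3} \approx -3.2691 \cdot 10^{6}$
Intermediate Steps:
$J{\left(S,u \right)} = \frac{1}{3} - \frac{u}{3}$ ($J{\left(S,u \right)} = - \frac{u - 1}{3} = - \frac{-1 + u}{3} = \frac{1}{3} - \frac{u}{3}$)
$X{\left(c \right)} = \frac{1}{3} - \frac{c}{3}$
$\left(X{\left(-30 \right)} - 705\right) \left(4271 + \left(15 + 20 \cdot 21\right)\right) = \left(\left(\frac{1}{3} - -10\right) - 705\right) \left(4271 + \left(15 + 20 \cdot 21\right)\right) = \left(\left(\frac{1}{3} + 10\right) - 705\right) \left(4271 + \left(15 + 420\right)\right) = \left(\frac{31}{3} - 705\right) \left(4271 + 435\right) = \left(- \frac{2084}{3}\right) 4706 = - \frac{9807304}{3}$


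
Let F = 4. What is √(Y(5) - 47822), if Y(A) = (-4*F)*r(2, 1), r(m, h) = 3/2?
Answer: I*√47846 ≈ 218.74*I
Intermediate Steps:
r(m, h) = 3/2 (r(m, h) = 3*(½) = 3/2)
Y(A) = -24 (Y(A) = -4*4*(3/2) = -16*3/2 = -24)
√(Y(5) - 47822) = √(-24 - 47822) = √(-47846) = I*√47846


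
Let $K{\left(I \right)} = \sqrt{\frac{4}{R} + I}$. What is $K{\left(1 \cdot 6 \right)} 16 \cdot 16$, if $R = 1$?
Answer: $256 \sqrt{10} \approx 809.54$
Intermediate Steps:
$K{\left(I \right)} = \sqrt{4 + I}$ ($K{\left(I \right)} = \sqrt{\frac{4}{1} + I} = \sqrt{4 \cdot 1 + I} = \sqrt{4 + I}$)
$K{\left(1 \cdot 6 \right)} 16 \cdot 16 = \sqrt{4 + 1 \cdot 6} \cdot 16 \cdot 16 = \sqrt{4 + 6} \cdot 16 \cdot 16 = \sqrt{10} \cdot 16 \cdot 16 = 16 \sqrt{10} \cdot 16 = 256 \sqrt{10}$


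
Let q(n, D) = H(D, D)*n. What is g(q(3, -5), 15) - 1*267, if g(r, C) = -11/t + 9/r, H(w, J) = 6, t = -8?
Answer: -2121/8 ≈ -265.13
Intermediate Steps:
q(n, D) = 6*n
g(r, C) = 11/8 + 9/r (g(r, C) = -11/(-8) + 9/r = -11*(-⅛) + 9/r = 11/8 + 9/r)
g(q(3, -5), 15) - 1*267 = (11/8 + 9/((6*3))) - 1*267 = (11/8 + 9/18) - 267 = (11/8 + 9*(1/18)) - 267 = (11/8 + ½) - 267 = 15/8 - 267 = -2121/8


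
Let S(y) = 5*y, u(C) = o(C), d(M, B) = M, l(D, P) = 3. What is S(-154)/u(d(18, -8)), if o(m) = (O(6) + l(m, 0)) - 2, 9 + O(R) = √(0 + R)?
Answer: 3080/29 + 385*√6/29 ≈ 138.73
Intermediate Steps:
O(R) = -9 + √R (O(R) = -9 + √(0 + R) = -9 + √R)
o(m) = -8 + √6 (o(m) = ((-9 + √6) + 3) - 2 = (-6 + √6) - 2 = -8 + √6)
u(C) = -8 + √6
S(-154)/u(d(18, -8)) = (5*(-154))/(-8 + √6) = -770/(-8 + √6)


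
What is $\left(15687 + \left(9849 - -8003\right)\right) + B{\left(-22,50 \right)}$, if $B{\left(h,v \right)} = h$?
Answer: $33517$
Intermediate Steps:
$\left(15687 + \left(9849 - -8003\right)\right) + B{\left(-22,50 \right)} = \left(15687 + \left(9849 - -8003\right)\right) - 22 = \left(15687 + \left(9849 + 8003\right)\right) - 22 = \left(15687 + 17852\right) - 22 = 33539 - 22 = 33517$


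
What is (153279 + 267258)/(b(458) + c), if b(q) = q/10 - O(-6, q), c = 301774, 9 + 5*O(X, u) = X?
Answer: 700895/503038 ≈ 1.3933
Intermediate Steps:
O(X, u) = -9/5 + X/5
b(q) = 3 + q/10 (b(q) = q/10 - (-9/5 + (⅕)*(-6)) = q*(⅒) - (-9/5 - 6/5) = q/10 - 1*(-3) = q/10 + 3 = 3 + q/10)
(153279 + 267258)/(b(458) + c) = (153279 + 267258)/((3 + (⅒)*458) + 301774) = 420537/((3 + 229/5) + 301774) = 420537/(244/5 + 301774) = 420537/(1509114/5) = 420537*(5/1509114) = 700895/503038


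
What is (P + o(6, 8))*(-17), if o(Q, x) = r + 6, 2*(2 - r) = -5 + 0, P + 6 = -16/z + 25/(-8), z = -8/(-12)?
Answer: 3077/8 ≈ 384.63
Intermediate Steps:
z = ⅔ (z = -8*(-1/12) = ⅔ ≈ 0.66667)
P = -265/8 (P = -6 + (-16/⅔ + 25/(-8)) = -6 + (-16*3/2 + 25*(-⅛)) = -6 + (-24 - 25/8) = -6 - 217/8 = -265/8 ≈ -33.125)
r = 9/2 (r = 2 - (-5 + 0)/2 = 2 - ½*(-5) = 2 + 5/2 = 9/2 ≈ 4.5000)
o(Q, x) = 21/2 (o(Q, x) = 9/2 + 6 = 21/2)
(P + o(6, 8))*(-17) = (-265/8 + 21/2)*(-17) = -181/8*(-17) = 3077/8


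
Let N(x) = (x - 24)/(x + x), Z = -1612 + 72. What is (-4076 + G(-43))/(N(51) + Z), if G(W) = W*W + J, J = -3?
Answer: 75820/52351 ≈ 1.4483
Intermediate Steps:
G(W) = -3 + W**2 (G(W) = W*W - 3 = W**2 - 3 = -3 + W**2)
Z = -1540
N(x) = (-24 + x)/(2*x) (N(x) = (-24 + x)/((2*x)) = (-24 + x)*(1/(2*x)) = (-24 + x)/(2*x))
(-4076 + G(-43))/(N(51) + Z) = (-4076 + (-3 + (-43)**2))/((1/2)*(-24 + 51)/51 - 1540) = (-4076 + (-3 + 1849))/((1/2)*(1/51)*27 - 1540) = (-4076 + 1846)/(9/34 - 1540) = -2230/(-52351/34) = -2230*(-34/52351) = 75820/52351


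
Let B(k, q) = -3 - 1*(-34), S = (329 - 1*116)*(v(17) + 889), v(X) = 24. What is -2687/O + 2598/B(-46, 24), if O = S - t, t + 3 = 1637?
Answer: 500902033/5977885 ≈ 83.792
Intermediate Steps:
t = 1634 (t = -3 + 1637 = 1634)
S = 194469 (S = (329 - 1*116)*(24 + 889) = (329 - 116)*913 = 213*913 = 194469)
B(k, q) = 31 (B(k, q) = -3 + 34 = 31)
O = 192835 (O = 194469 - 1*1634 = 194469 - 1634 = 192835)
-2687/O + 2598/B(-46, 24) = -2687/192835 + 2598/31 = 500902033/5977885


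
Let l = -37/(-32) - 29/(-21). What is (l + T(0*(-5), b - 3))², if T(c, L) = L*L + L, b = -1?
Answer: 95433361/451584 ≈ 211.33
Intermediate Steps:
T(c, L) = L + L² (T(c, L) = L² + L = L + L²)
l = 1705/672 (l = -37*(-1/32) - 29*(-1/21) = 37/32 + 29/21 = 1705/672 ≈ 2.5372)
(l + T(0*(-5), b - 3))² = (1705/672 + (-1 - 3)*(1 + (-1 - 3)))² = (1705/672 - 4*(1 - 4))² = (1705/672 - 4*(-3))² = (1705/672 + 12)² = (9769/672)² = 95433361/451584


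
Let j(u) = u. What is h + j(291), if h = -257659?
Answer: -257368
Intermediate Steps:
h + j(291) = -257659 + 291 = -257368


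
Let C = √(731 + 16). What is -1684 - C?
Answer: -1684 - 3*√83 ≈ -1711.3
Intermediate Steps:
C = 3*√83 (C = √747 = 3*√83 ≈ 27.331)
-1684 - C = -1684 - 3*√83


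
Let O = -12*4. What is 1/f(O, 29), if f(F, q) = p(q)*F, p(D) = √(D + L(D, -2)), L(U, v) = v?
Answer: -√3/432 ≈ -0.0040094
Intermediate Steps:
O = -48
p(D) = √(-2 + D) (p(D) = √(D - 2) = √(-2 + D))
f(F, q) = F*√(-2 + q) (f(F, q) = √(-2 + q)*F = F*√(-2 + q))
1/f(O, 29) = 1/(-48*√(-2 + 29)) = 1/(-144*√3) = -√3/432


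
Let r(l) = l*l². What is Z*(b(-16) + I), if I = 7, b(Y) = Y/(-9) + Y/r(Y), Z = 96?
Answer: 20233/24 ≈ 843.04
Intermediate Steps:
r(l) = l³
b(Y) = Y⁻² - Y/9 (b(Y) = Y/(-9) + Y/(Y³) = Y*(-⅑) + Y/Y³ = -Y/9 + Y⁻² = Y⁻² - Y/9)
Z*(b(-16) + I) = 96*(((-16)⁻² - ⅑*(-16)) + 7) = 96*((1/256 + 16/9) + 7) = 96*(4105/2304 + 7) = 96*(20233/2304) = 20233/24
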